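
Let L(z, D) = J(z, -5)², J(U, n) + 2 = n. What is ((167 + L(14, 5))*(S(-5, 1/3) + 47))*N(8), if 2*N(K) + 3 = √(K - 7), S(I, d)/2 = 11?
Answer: -14904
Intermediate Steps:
J(U, n) = -2 + n
S(I, d) = 22 (S(I, d) = 2*11 = 22)
N(K) = -3/2 + √(-7 + K)/2 (N(K) = -3/2 + √(K - 7)/2 = -3/2 + √(-7 + K)/2)
L(z, D) = 49 (L(z, D) = (-2 - 5)² = (-7)² = 49)
((167 + L(14, 5))*(S(-5, 1/3) + 47))*N(8) = ((167 + 49)*(22 + 47))*(-3/2 + √(-7 + 8)/2) = (216*69)*(-3/2 + √1/2) = 14904*(-3/2 + (½)*1) = 14904*(-3/2 + ½) = 14904*(-1) = -14904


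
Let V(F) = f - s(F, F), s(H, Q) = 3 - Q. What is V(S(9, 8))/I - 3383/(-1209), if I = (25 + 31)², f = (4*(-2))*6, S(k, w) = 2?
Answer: 215303/77376 ≈ 2.7826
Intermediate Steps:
f = -48 (f = -8*6 = -48)
V(F) = -51 + F (V(F) = -48 - (3 - F) = -48 + (-3 + F) = -51 + F)
I = 3136 (I = 56² = 3136)
V(S(9, 8))/I - 3383/(-1209) = (-51 + 2)/3136 - 3383/(-1209) = -49*1/3136 - 3383*(-1/1209) = -1/64 + 3383/1209 = 215303/77376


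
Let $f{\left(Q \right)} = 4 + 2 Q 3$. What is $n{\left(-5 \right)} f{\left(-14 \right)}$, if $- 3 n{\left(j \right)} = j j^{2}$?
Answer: $- \frac{10000}{3} \approx -3333.3$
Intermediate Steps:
$f{\left(Q \right)} = 4 + 6 Q$
$n{\left(j \right)} = - \frac{j^{3}}{3}$ ($n{\left(j \right)} = - \frac{j j^{2}}{3} = - \frac{j^{3}}{3}$)
$n{\left(-5 \right)} f{\left(-14 \right)} = - \frac{\left(-5\right)^{3}}{3} \left(4 + 6 \left(-14\right)\right) = \left(- \frac{1}{3}\right) \left(-125\right) \left(4 - 84\right) = \frac{125}{3} \left(-80\right) = - \frac{10000}{3}$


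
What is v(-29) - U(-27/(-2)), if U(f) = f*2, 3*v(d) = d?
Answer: -110/3 ≈ -36.667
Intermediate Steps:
v(d) = d/3
U(f) = 2*f
v(-29) - U(-27/(-2)) = (⅓)*(-29) - 2*(-27/(-2)) = -29/3 - 2*(-27*(-½)) = -29/3 - 2*27/2 = -29/3 - 1*27 = -29/3 - 27 = -110/3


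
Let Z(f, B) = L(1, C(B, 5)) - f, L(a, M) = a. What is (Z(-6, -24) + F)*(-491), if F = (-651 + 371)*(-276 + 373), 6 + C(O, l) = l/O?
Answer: 13332123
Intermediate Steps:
C(O, l) = -6 + l/O
F = -27160 (F = -280*97 = -27160)
Z(f, B) = 1 - f
(Z(-6, -24) + F)*(-491) = ((1 - 1*(-6)) - 27160)*(-491) = ((1 + 6) - 27160)*(-491) = (7 - 27160)*(-491) = -27153*(-491) = 13332123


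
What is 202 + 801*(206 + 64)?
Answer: 216472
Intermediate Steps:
202 + 801*(206 + 64) = 202 + 801*270 = 202 + 216270 = 216472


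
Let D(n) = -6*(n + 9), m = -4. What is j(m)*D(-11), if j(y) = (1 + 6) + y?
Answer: 36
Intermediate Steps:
j(y) = 7 + y
D(n) = -54 - 6*n (D(n) = -6*(9 + n) = -54 - 6*n)
j(m)*D(-11) = (7 - 4)*(-54 - 6*(-11)) = 3*(-54 + 66) = 3*12 = 36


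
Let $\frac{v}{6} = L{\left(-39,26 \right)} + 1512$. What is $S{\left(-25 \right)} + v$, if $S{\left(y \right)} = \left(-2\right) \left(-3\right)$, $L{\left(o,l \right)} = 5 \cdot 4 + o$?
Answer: $8964$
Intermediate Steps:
$L{\left(o,l \right)} = 20 + o$
$S{\left(y \right)} = 6$
$v = 8958$ ($v = 6 \left(\left(20 - 39\right) + 1512\right) = 6 \left(-19 + 1512\right) = 6 \cdot 1493 = 8958$)
$S{\left(-25 \right)} + v = 6 + 8958 = 8964$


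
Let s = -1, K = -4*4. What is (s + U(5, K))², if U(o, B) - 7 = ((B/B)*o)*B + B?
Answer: 8100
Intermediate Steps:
K = -16
U(o, B) = 7 + B + B*o (U(o, B) = 7 + (((B/B)*o)*B + B) = 7 + ((1*o)*B + B) = 7 + (o*B + B) = 7 + (B*o + B) = 7 + (B + B*o) = 7 + B + B*o)
(s + U(5, K))² = (-1 + (7 - 16 - 16*5))² = (-1 + (7 - 16 - 80))² = (-1 - 89)² = (-90)² = 8100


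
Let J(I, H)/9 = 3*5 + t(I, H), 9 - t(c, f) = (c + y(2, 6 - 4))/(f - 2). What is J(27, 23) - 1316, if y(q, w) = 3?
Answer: -7790/7 ≈ -1112.9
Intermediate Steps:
t(c, f) = 9 - (3 + c)/(-2 + f) (t(c, f) = 9 - (c + 3)/(f - 2) = 9 - (3 + c)/(-2 + f))
J(I, H) = 135 + 9*(-21 - I + 9*H)/(-2 + H) (J(I, H) = 9*(3*5 + (-21 - I + 9*H)/(-2 + H)) = 9*(15 + (-21 - I + 9*H)/(-2 + H)) = 135 + 9*(-21 - I + 9*H)/(-2 + H))
J(27, 23) - 1316 = 9*(-51 - 1*27 + 24*23)/(-2 + 23) - 1316 = 9*(-51 - 27 + 552)/21 - 1316 = 9*(1/21)*474 - 1316 = 1422/7 - 1316 = -7790/7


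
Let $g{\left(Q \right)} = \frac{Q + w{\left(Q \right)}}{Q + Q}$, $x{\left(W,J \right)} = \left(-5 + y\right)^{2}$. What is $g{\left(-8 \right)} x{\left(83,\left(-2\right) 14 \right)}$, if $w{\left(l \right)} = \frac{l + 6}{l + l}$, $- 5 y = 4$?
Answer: $\frac{52983}{3200} \approx 16.557$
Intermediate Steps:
$y = - \frac{4}{5}$ ($y = \left(- \frac{1}{5}\right) 4 = - \frac{4}{5} \approx -0.8$)
$w{\left(l \right)} = \frac{6 + l}{2 l}$
$x{\left(W,J \right)} = \frac{841}{25}$ ($x{\left(W,J \right)} = \left(-5 - \frac{4}{5}\right)^{2} = \left(- \frac{29}{5}\right)^{2} = \frac{841}{25}$)
$g{\left(Q \right)} = \frac{Q + \frac{6 + Q}{2 Q}}{2 Q}$ ($g{\left(Q \right)} = \frac{Q + \frac{6 + Q}{2 Q}}{Q + Q} = \frac{Q + \frac{6 + Q}{2 Q}}{2 Q}$)
$g{\left(-8 \right)} x{\left(83,\left(-2\right) 14 \right)} = \frac{6 - 8 + 2 \left(-8\right)^{2}}{4 \cdot 64} \cdot \frac{841}{25} = \frac{1}{4} \cdot \frac{1}{64} \left(6 - 8 + 2 \cdot 64\right) \frac{841}{25} = \frac{1}{4} \cdot \frac{1}{64} \left(6 - 8 + 128\right) \frac{841}{25} = \frac{1}{4} \cdot \frac{1}{64} \cdot 126 \cdot \frac{841}{25} = \frac{63}{128} \cdot \frac{841}{25} = \frac{52983}{3200}$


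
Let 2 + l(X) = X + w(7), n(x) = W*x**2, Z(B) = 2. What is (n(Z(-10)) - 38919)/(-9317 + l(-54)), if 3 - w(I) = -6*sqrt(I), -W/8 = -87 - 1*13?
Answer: 167343515/43898324 + 107157*sqrt(7)/43898324 ≈ 3.8185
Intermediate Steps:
W = 800 (W = -8*(-87 - 1*13) = -8*(-87 - 13) = -8*(-100) = 800)
w(I) = 3 + 6*sqrt(I) (w(I) = 3 - (-6)*sqrt(I) = 3 + 6*sqrt(I))
n(x) = 800*x**2
l(X) = 1 + X + 6*sqrt(7) (l(X) = -2 + (X + (3 + 6*sqrt(7))) = -2 + (3 + X + 6*sqrt(7)) = 1 + X + 6*sqrt(7))
(n(Z(-10)) - 38919)/(-9317 + l(-54)) = (800*2**2 - 38919)/(-9317 + (1 - 54 + 6*sqrt(7))) = (800*4 - 38919)/(-9317 + (-53 + 6*sqrt(7))) = (3200 - 38919)/(-9370 + 6*sqrt(7)) = -35719/(-9370 + 6*sqrt(7))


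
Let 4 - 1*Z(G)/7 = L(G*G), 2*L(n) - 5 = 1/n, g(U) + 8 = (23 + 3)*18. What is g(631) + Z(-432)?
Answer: 175613177/373248 ≈ 470.50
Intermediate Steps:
g(U) = 460 (g(U) = -8 + (23 + 3)*18 = -8 + 26*18 = -8 + 468 = 460)
L(n) = 5/2 + 1/(2*n)
Z(G) = 28 - 7*(1 + 5*G²)/(2*G²) (Z(G) = 28 - 7*(1 + 5*(G*G))/(2*(G*G)) = 28 - 7*(1 + 5*G²)/(2*(G²)) = 28 - 7*(1 + 5*G²)/(2*G²))
g(631) + Z(-432) = 460 + (21/2 - 7/2/(-432)²) = 460 + (21/2 - 7/2*1/186624) = 460 + (21/2 - 7/373248) = 460 + 3919097/373248 = 175613177/373248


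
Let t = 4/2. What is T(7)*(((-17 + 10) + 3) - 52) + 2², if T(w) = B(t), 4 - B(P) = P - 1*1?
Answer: -164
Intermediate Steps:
t = 2 (t = 4*(½) = 2)
B(P) = 5 - P (B(P) = 4 - (P - 1*1) = 4 - (P - 1) = 4 - (-1 + P) = 4 + (1 - P) = 5 - P)
T(w) = 3 (T(w) = 5 - 1*2 = 5 - 2 = 3)
T(7)*(((-17 + 10) + 3) - 52) + 2² = 3*(((-17 + 10) + 3) - 52) + 2² = 3*((-7 + 3) - 52) + 4 = 3*(-4 - 52) + 4 = 3*(-56) + 4 = -168 + 4 = -164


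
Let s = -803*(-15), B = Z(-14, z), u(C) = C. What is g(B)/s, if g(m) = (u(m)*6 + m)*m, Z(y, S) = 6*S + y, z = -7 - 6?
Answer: 59248/12045 ≈ 4.9189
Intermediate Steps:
z = -13
Z(y, S) = y + 6*S
B = -92 (B = -14 + 6*(-13) = -14 - 78 = -92)
s = 12045
g(m) = 7*m**2 (g(m) = (m*6 + m)*m = (6*m + m)*m = (7*m)*m = 7*m**2)
g(B)/s = (7*(-92)**2)/12045 = (7*8464)*(1/12045) = 59248*(1/12045) = 59248/12045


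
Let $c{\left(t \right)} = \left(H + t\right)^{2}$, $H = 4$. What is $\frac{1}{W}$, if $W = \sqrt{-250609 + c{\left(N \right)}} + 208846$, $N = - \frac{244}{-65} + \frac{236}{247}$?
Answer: $\frac{318537140350}{66525589732956589} - \frac{1235 i \sqrt{382119420489}}{66525589732956589} \approx 4.7882 \cdot 10^{-6} - 1.1476 \cdot 10^{-8} i$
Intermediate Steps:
$N = \frac{5816}{1235}$ ($N = \left(-244\right) \left(- \frac{1}{65}\right) + 236 \cdot \frac{1}{247} = \frac{244}{65} + \frac{236}{247} = \frac{5816}{1235} \approx 4.7093$)
$c{\left(t \right)} = \left(4 + t\right)^{2}$
$W = 208846 + \frac{i \sqrt{382119420489}}{1235}$ ($W = \sqrt{-250609 + \left(4 + \frac{5816}{1235}\right)^{2}} + 208846 = \sqrt{-250609 + \left(\frac{10756}{1235}\right)^{2}} + 208846 = \sqrt{-250609 + \frac{115691536}{1525225}} + 208846 = \sqrt{- \frac{382119420489}{1525225}} + 208846 = \frac{i \sqrt{382119420489}}{1235} + 208846 = 208846 + \frac{i \sqrt{382119420489}}{1235} \approx 2.0885 \cdot 10^{5} + 500.53 i$)
$\frac{1}{W} = \frac{1}{208846 + \frac{i \sqrt{382119420489}}{1235}}$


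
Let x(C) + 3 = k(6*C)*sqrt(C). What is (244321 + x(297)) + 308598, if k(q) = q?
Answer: 552916 + 5346*sqrt(33) ≈ 5.8363e+5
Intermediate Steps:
x(C) = -3 + 6*C**(3/2) (x(C) = -3 + (6*C)*sqrt(C) = -3 + 6*C**(3/2))
(244321 + x(297)) + 308598 = (244321 + (-3 + 6*297**(3/2))) + 308598 = (244321 + (-3 + 6*(891*sqrt(33)))) + 308598 = (244321 + (-3 + 5346*sqrt(33))) + 308598 = (244318 + 5346*sqrt(33)) + 308598 = 552916 + 5346*sqrt(33)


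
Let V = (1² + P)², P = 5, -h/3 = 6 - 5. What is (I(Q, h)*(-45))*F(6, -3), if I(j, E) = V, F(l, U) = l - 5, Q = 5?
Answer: -1620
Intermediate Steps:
h = -3 (h = -3*(6 - 5) = -3*1 = -3)
F(l, U) = -5 + l
V = 36 (V = (1² + 5)² = (1 + 5)² = 6² = 36)
I(j, E) = 36
(I(Q, h)*(-45))*F(6, -3) = (36*(-45))*(-5 + 6) = -1620*1 = -1620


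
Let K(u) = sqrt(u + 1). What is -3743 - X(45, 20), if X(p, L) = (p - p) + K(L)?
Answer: -3743 - sqrt(21) ≈ -3747.6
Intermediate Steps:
K(u) = sqrt(1 + u)
X(p, L) = sqrt(1 + L) (X(p, L) = (p - p) + sqrt(1 + L) = 0 + sqrt(1 + L) = sqrt(1 + L))
-3743 - X(45, 20) = -3743 - sqrt(1 + 20) = -3743 - sqrt(21)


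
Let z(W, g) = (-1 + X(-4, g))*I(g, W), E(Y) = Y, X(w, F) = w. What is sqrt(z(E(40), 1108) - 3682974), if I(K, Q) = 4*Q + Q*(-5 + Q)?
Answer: 3*I*sqrt(410086) ≈ 1921.1*I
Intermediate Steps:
z(W, g) = -5*W*(-1 + W) (z(W, g) = (-1 - 4)*(W*(-1 + W)) = -5*W*(-1 + W))
sqrt(z(E(40), 1108) - 3682974) = sqrt(5*40*(1 - 1*40) - 3682974) = sqrt(5*40*(1 - 40) - 3682974) = sqrt(5*40*(-39) - 3682974) = sqrt(-7800 - 3682974) = sqrt(-3690774) = 3*I*sqrt(410086)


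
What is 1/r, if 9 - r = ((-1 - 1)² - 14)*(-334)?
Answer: -1/3331 ≈ -0.00030021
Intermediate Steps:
r = -3331 (r = 9 - ((-1 - 1)² - 14)*(-334) = 9 - ((-2)² - 14)*(-334) = 9 - (4 - 14)*(-334) = 9 - (-10)*(-334) = 9 - 1*3340 = 9 - 3340 = -3331)
1/r = 1/(-3331) = -1/3331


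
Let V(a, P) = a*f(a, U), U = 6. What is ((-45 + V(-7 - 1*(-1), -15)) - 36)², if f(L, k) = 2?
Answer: 8649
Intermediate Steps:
V(a, P) = 2*a (V(a, P) = a*2 = 2*a)
((-45 + V(-7 - 1*(-1), -15)) - 36)² = ((-45 + 2*(-7 - 1*(-1))) - 36)² = ((-45 + 2*(-7 + 1)) - 36)² = ((-45 + 2*(-6)) - 36)² = ((-45 - 12) - 36)² = (-57 - 36)² = (-93)² = 8649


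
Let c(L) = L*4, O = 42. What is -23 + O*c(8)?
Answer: 1321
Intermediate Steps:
c(L) = 4*L
-23 + O*c(8) = -23 + 42*(4*8) = -23 + 42*32 = -23 + 1344 = 1321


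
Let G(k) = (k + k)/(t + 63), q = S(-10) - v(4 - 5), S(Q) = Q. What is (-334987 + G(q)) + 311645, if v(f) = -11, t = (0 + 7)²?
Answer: -1307151/56 ≈ -23342.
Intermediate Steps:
t = 49 (t = 7² = 49)
q = 1 (q = -10 - 1*(-11) = -10 + 11 = 1)
G(k) = k/56 (G(k) = (k + k)/(49 + 63) = (2*k)/112 = (2*k)*(1/112) = k/56)
(-334987 + G(q)) + 311645 = (-334987 + (1/56)*1) + 311645 = (-334987 + 1/56) + 311645 = -18759271/56 + 311645 = -1307151/56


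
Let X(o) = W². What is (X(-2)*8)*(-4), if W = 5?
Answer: -800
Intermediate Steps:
X(o) = 25 (X(o) = 5² = 25)
(X(-2)*8)*(-4) = (25*8)*(-4) = 200*(-4) = -800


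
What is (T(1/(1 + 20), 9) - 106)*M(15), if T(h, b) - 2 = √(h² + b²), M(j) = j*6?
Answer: -9360 + 30*√35722/7 ≈ -8550.0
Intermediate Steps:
M(j) = 6*j
T(h, b) = 2 + √(b² + h²) (T(h, b) = 2 + √(h² + b²) = 2 + √(b² + h²))
(T(1/(1 + 20), 9) - 106)*M(15) = ((2 + √(9² + (1/(1 + 20))²)) - 106)*(6*15) = ((2 + √(81 + (1/21)²)) - 106)*90 = ((2 + √(81 + 1/441)) - 106)*90 = ((2 + √(35722/441)) - 106)*90 = ((2 + √35722/21) - 106)*90 = (-104 + √35722/21)*90 = -9360 + 30*√35722/7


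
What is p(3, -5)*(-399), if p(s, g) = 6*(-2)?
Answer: 4788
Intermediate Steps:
p(s, g) = -12
p(3, -5)*(-399) = -12*(-399) = 4788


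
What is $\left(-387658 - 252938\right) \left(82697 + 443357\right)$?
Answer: $-336988088184$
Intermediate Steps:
$\left(-387658 - 252938\right) \left(82697 + 443357\right) = \left(-640596\right) 526054 = -336988088184$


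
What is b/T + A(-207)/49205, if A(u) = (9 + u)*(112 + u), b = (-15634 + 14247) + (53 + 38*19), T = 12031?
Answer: 39237930/118397071 ≈ 0.33141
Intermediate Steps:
b = -612 (b = -1387 + (53 + 722) = -1387 + 775 = -612)
b/T + A(-207)/49205 = -612/12031 + (1008 + (-207)**2 + 121*(-207))/49205 = -612*1/12031 + (1008 + 42849 - 25047)*(1/49205) = -612/12031 + 18810*(1/49205) = -612/12031 + 3762/9841 = 39237930/118397071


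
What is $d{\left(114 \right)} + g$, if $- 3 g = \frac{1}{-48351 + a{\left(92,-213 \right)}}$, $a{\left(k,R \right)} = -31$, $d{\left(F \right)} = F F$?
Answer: $\frac{1886317417}{145146} \approx 12996.0$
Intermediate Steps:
$d{\left(F \right)} = F^{2}$
$g = \frac{1}{145146}$ ($g = - \frac{1}{3 \left(-48351 - 31\right)} = - \frac{1}{3 \left(-48382\right)} = \left(- \frac{1}{3}\right) \left(- \frac{1}{48382}\right) = \frac{1}{145146} \approx 6.8896 \cdot 10^{-6}$)
$d{\left(114 \right)} + g = 114^{2} + \frac{1}{145146} = 12996 + \frac{1}{145146} = \frac{1886317417}{145146}$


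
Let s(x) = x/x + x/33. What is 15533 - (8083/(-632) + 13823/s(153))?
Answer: 256524361/19592 ≈ 13093.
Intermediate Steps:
s(x) = 1 + x/33 (s(x) = 1 + x*(1/33) = 1 + x/33)
15533 - (8083/(-632) + 13823/s(153)) = 15533 - (8083/(-632) + 13823/(1 + (1/33)*153)) = 15533 - (8083*(-1/632) + 13823/(1 + 51/11)) = 15533 - (-8083/632 + 13823/(62/11)) = 15533 - (-8083/632 + 13823*(11/62)) = 15533 - (-8083/632 + 152053/62) = 15533 - 1*47798175/19592 = 15533 - 47798175/19592 = 256524361/19592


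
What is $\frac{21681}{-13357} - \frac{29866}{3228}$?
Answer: $- \frac{234453215}{21558198} \approx -10.875$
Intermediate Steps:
$\frac{21681}{-13357} - \frac{29866}{3228} = 21681 \left(- \frac{1}{13357}\right) - \frac{14933}{1614} = - \frac{21681}{13357} - \frac{14933}{1614} = - \frac{234453215}{21558198}$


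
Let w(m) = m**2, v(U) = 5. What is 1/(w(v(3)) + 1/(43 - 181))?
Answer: 138/3449 ≈ 0.040012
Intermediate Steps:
1/(w(v(3)) + 1/(43 - 181)) = 1/(5**2 + 1/(43 - 181)) = 1/(25 + 1/(-138)) = 1/(25 - 1/138) = 1/(3449/138) = 138/3449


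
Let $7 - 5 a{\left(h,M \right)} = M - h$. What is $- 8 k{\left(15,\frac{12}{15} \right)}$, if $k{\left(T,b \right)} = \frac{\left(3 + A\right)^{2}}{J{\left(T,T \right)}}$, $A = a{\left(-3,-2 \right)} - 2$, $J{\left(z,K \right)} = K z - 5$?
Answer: $- \frac{22}{125} \approx -0.176$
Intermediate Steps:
$J{\left(z,K \right)} = -5 + K z$
$a{\left(h,M \right)} = \frac{7}{5} - \frac{M}{5} + \frac{h}{5}$ ($a{\left(h,M \right)} = \frac{7}{5} - \frac{M - h}{5} = \frac{7}{5} - \left(- \frac{h}{5} + \frac{M}{5}\right) = \frac{7}{5} - \frac{M}{5} + \frac{h}{5}$)
$A = - \frac{4}{5}$ ($A = \left(\frac{7}{5} - - \frac{2}{5} + \frac{1}{5} \left(-3\right)\right) - 2 = \left(\frac{7}{5} + \frac{2}{5} - \frac{3}{5}\right) - 2 = \frac{6}{5} - 2 = - \frac{4}{5} \approx -0.8$)
$k{\left(T,b \right)} = \frac{121}{25 \left(-5 + T^{2}\right)}$ ($k{\left(T,b \right)} = \frac{\left(3 - \frac{4}{5}\right)^{2}}{-5 + T T} = \frac{\left(\frac{11}{5}\right)^{2}}{-5 + T^{2}} = \frac{121}{25 \left(-5 + T^{2}\right)}$)
$- 8 k{\left(15,\frac{12}{15} \right)} = - 8 \frac{121}{25 \left(-5 + 15^{2}\right)} = - 8 \frac{121}{25 \left(-5 + 225\right)} = - 8 \frac{121}{25 \cdot 220} = - 8 \cdot \frac{121}{25} \cdot \frac{1}{220} = \left(-8\right) \frac{11}{500} = - \frac{22}{125}$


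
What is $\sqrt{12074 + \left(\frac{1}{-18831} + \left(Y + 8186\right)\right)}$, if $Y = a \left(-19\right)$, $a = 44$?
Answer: $\frac{\sqrt{6887877822033}}{18831} \approx 139.37$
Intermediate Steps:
$Y = -836$ ($Y = 44 \left(-19\right) = -836$)
$\sqrt{12074 + \left(\frac{1}{-18831} + \left(Y + 8186\right)\right)} = \sqrt{12074 + \left(\frac{1}{-18831} + \left(-836 + 8186\right)\right)} = \sqrt{12074 + \left(- \frac{1}{18831} + 7350\right)} = \sqrt{12074 + \frac{138407849}{18831}} = \sqrt{\frac{365773343}{18831}} = \frac{\sqrt{6887877822033}}{18831}$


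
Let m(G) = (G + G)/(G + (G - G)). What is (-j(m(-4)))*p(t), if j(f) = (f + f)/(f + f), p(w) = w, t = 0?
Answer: 0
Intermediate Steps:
m(G) = 2 (m(G) = (2*G)/(G + 0) = (2*G)/G = 2)
j(f) = 1 (j(f) = (2*f)/((2*f)) = (2*f)*(1/(2*f)) = 1)
(-j(m(-4)))*p(t) = -1*1*0 = -1*0 = 0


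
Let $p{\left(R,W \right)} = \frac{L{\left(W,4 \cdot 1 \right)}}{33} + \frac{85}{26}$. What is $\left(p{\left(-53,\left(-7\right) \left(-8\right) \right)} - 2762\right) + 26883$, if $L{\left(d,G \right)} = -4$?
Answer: $\frac{20698519}{858} \approx 24124.0$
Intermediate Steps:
$p{\left(R,W \right)} = \frac{2701}{858}$ ($p{\left(R,W \right)} = - \frac{4}{33} + \frac{85}{26} = \frac{2701}{858}$)
$\left(p{\left(-53,\left(-7\right) \left(-8\right) \right)} - 2762\right) + 26883 = \left(\frac{2701}{858} - 2762\right) + 26883 = - \frac{2367095}{858} + 26883 = \frac{20698519}{858}$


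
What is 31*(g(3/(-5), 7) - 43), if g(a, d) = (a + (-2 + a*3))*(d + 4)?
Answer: -14167/5 ≈ -2833.4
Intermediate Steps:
g(a, d) = (-2 + 4*a)*(4 + d) (g(a, d) = (a + (-2 + 3*a))*(4 + d) = (-2 + 4*a)*(4 + d))
31*(g(3/(-5), 7) - 43) = 31*((-8 - 2*7 + 16*(3/(-5)) + 4*(3/(-5))*7) - 43) = 31*((-8 - 14 + 16*(3*(-⅕)) + 4*(3*(-⅕))*7) - 43) = 31*((-8 - 14 + 16*(-⅗) + 4*(-⅗)*7) - 43) = 31*((-8 - 14 - 48/5 - 84/5) - 43) = 31*(-242/5 - 43) = 31*(-457/5) = -14167/5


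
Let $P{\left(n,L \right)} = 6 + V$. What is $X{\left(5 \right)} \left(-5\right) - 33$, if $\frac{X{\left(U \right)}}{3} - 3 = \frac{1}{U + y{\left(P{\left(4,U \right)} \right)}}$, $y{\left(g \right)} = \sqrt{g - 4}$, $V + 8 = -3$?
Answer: $- \frac{2727}{34} + \frac{45 i}{34} \approx -80.206 + 1.3235 i$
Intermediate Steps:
$V = -11$ ($V = -8 - 3 = -11$)
$P{\left(n,L \right)} = -5$ ($P{\left(n,L \right)} = 6 - 11 = -5$)
$y{\left(g \right)} = \sqrt{-4 + g}$
$X{\left(U \right)} = 9 + \frac{3}{U + 3 i}$ ($X{\left(U \right)} = 9 + \frac{3}{U + \sqrt{-4 - 5}} = 9 + \frac{3}{U + \sqrt{-9}} = 9 + \frac{3}{U + 3 i}$)
$X{\left(5 \right)} \left(-5\right) - 33 = \frac{3 \left(1 + 3 \cdot 5 + 9 i\right)}{5 + 3 i} \left(-5\right) - 33 = 3 \frac{5 - 3 i}{34} \left(1 + 15 + 9 i\right) \left(-5\right) - 33 = 3 \frac{5 - 3 i}{34} \left(16 + 9 i\right) \left(-5\right) - 33 = \frac{3 \left(5 - 3 i\right) \left(16 + 9 i\right)}{34} \left(-5\right) - 33 = - \frac{15 \left(5 - 3 i\right) \left(16 + 9 i\right)}{34} - 33 = -33 - \frac{15 \left(5 - 3 i\right) \left(16 + 9 i\right)}{34}$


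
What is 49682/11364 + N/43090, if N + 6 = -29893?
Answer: 225128143/61209345 ≈ 3.6780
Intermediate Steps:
N = -29899 (N = -6 - 29893 = -29899)
49682/11364 + N/43090 = 49682/11364 - 29899/43090 = 49682*(1/11364) - 29899*1/43090 = 24841/5682 - 29899/43090 = 225128143/61209345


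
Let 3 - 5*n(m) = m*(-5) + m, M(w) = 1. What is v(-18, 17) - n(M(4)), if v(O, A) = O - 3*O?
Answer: 173/5 ≈ 34.600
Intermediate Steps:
v(O, A) = -2*O
n(m) = ⅗ + 4*m/5 (n(m) = ⅗ - (m*(-5) + m)/5 = ⅗ - (-5*m + m)/5 = ⅗ - (-4)*m/5 = ⅗ + 4*m/5)
v(-18, 17) - n(M(4)) = -2*(-18) - (⅗ + (⅘)*1) = 36 - (⅗ + ⅘) = 36 - 1*7/5 = 36 - 7/5 = 173/5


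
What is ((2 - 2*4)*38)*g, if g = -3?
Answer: 684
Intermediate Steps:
((2 - 2*4)*38)*g = ((2 - 2*4)*38)*(-3) = ((2 - 8)*38)*(-3) = -6*38*(-3) = -228*(-3) = 684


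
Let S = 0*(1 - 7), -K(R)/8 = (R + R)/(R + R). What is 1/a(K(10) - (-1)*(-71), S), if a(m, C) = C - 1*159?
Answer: -1/159 ≈ -0.0062893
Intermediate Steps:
K(R) = -8 (K(R) = -8*(R + R)/(R + R) = -8*2*R/(2*R) = -8*2*R*1/(2*R) = -8*1 = -8)
S = 0 (S = 0*(-6) = 0)
a(m, C) = -159 + C (a(m, C) = C - 159 = -159 + C)
1/a(K(10) - (-1)*(-71), S) = 1/(-159 + 0) = 1/(-159) = -1/159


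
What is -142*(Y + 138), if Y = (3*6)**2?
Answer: -65604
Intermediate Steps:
Y = 324 (Y = 18**2 = 324)
-142*(Y + 138) = -142*(324 + 138) = -142*462 = -65604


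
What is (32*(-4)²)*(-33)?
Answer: -16896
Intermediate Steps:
(32*(-4)²)*(-33) = (32*16)*(-33) = 512*(-33) = -16896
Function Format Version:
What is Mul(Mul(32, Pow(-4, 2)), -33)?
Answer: -16896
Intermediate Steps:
Mul(Mul(32, Pow(-4, 2)), -33) = Mul(Mul(32, 16), -33) = Mul(512, -33) = -16896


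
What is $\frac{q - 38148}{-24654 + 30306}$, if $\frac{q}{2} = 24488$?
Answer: $\frac{2707}{1413} \approx 1.9158$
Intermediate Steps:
$q = 48976$ ($q = 2 \cdot 24488 = 48976$)
$\frac{q - 38148}{-24654 + 30306} = \frac{48976 - 38148}{-24654 + 30306} = \frac{10828}{5652} = 10828 \cdot \frac{1}{5652} = \frac{2707}{1413}$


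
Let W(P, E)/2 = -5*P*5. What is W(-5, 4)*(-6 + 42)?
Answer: 9000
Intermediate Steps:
W(P, E) = -50*P (W(P, E) = 2*(-5*P*5) = 2*(-25*P) = -50*P)
W(-5, 4)*(-6 + 42) = (-50*(-5))*(-6 + 42) = 250*36 = 9000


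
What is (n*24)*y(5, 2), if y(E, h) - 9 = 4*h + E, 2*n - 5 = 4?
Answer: 2376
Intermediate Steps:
n = 9/2 (n = 5/2 + (1/2)*4 = 5/2 + 2 = 9/2 ≈ 4.5000)
y(E, h) = 9 + E + 4*h (y(E, h) = 9 + (4*h + E) = 9 + (E + 4*h) = 9 + E + 4*h)
(n*24)*y(5, 2) = ((9/2)*24)*(9 + 5 + 4*2) = 108*(9 + 5 + 8) = 108*22 = 2376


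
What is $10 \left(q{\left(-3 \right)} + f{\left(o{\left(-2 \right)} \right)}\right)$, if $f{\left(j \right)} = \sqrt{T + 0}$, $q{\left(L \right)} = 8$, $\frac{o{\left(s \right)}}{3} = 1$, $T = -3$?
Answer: $80 + 10 i \sqrt{3} \approx 80.0 + 17.32 i$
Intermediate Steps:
$o{\left(s \right)} = 3$ ($o{\left(s \right)} = 3 \cdot 1 = 3$)
$f{\left(j \right)} = i \sqrt{3}$ ($f{\left(j \right)} = \sqrt{-3 + 0} = \sqrt{-3} = i \sqrt{3}$)
$10 \left(q{\left(-3 \right)} + f{\left(o{\left(-2 \right)} \right)}\right) = 10 \left(8 + i \sqrt{3}\right) = 80 + 10 i \sqrt{3}$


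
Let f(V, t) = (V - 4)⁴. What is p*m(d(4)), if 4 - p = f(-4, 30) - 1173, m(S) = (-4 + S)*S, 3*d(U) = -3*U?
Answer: -93408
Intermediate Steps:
f(V, t) = (-4 + V)⁴
d(U) = -U (d(U) = (-3*U)/3 = -U)
m(S) = S*(-4 + S)
p = -2919 (p = 4 - ((-4 - 4)⁴ - 1173) = 4 - ((-8)⁴ - 1173) = 4 - (4096 - 1173) = 4 - 1*2923 = 4 - 2923 = -2919)
p*m(d(4)) = -2919*(-1*4)*(-4 - 1*4) = -(-11676)*(-4 - 4) = -(-11676)*(-8) = -2919*32 = -93408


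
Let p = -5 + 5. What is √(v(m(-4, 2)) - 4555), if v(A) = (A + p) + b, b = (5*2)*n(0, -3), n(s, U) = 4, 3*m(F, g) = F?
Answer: I*√40647/3 ≈ 67.204*I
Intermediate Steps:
p = 0
m(F, g) = F/3
b = 40 (b = (5*2)*4 = 10*4 = 40)
v(A) = 40 + A (v(A) = (A + 0) + 40 = A + 40 = 40 + A)
√(v(m(-4, 2)) - 4555) = √((40 + (⅓)*(-4)) - 4555) = √((40 - 4/3) - 4555) = √(116/3 - 4555) = √(-13549/3) = I*√40647/3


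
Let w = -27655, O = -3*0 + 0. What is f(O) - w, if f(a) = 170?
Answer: 27825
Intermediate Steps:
O = 0 (O = 0 + 0 = 0)
f(O) - w = 170 - 1*(-27655) = 170 + 27655 = 27825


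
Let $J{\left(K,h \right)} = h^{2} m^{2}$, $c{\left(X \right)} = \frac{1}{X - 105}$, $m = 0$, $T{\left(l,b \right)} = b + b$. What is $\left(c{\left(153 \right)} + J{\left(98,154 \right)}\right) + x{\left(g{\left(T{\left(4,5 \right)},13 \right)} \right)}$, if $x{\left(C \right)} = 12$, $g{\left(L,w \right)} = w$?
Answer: $\frac{577}{48} \approx 12.021$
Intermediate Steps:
$T{\left(l,b \right)} = 2 b$
$c{\left(X \right)} = \frac{1}{-105 + X}$
$J{\left(K,h \right)} = 0$ ($J{\left(K,h \right)} = h^{2} \cdot 0^{2} = h^{2} \cdot 0 = 0$)
$\left(c{\left(153 \right)} + J{\left(98,154 \right)}\right) + x{\left(g{\left(T{\left(4,5 \right)},13 \right)} \right)} = \left(\frac{1}{-105 + 153} + 0\right) + 12 = \left(\frac{1}{48} + 0\right) + 12 = \frac{1}{48} + 12 = \frac{577}{48}$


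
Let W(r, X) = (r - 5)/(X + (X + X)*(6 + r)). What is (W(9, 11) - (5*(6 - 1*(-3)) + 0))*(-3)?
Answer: 46023/341 ≈ 134.96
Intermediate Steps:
W(r, X) = (-5 + r)/(X + 2*X*(6 + r)) (W(r, X) = (-5 + r)/(X + (2*X)*(6 + r)) = (-5 + r)/(X + 2*X*(6 + r)))
(W(9, 11) - (5*(6 - 1*(-3)) + 0))*(-3) = ((-5 + 9)/(11*(13 + 2*9)) - (5*(6 - 1*(-3)) + 0))*(-3) = ((1/11)*4/(13 + 18) - (5*(6 + 3) + 0))*(-3) = ((1/11)*4/31 - (5*9 + 0))*(-3) = ((1/11)*(1/31)*4 - (45 + 0))*(-3) = (4/341 - 1*45)*(-3) = (4/341 - 45)*(-3) = -15341/341*(-3) = 46023/341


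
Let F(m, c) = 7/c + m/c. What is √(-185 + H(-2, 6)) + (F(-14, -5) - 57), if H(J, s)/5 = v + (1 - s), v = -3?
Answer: -278/5 + 15*I ≈ -55.6 + 15.0*I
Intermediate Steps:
H(J, s) = -10 - 5*s (H(J, s) = 5*(-3 + (1 - s)) = 5*(-2 - s) = -10 - 5*s)
√(-185 + H(-2, 6)) + (F(-14, -5) - 57) = √(-185 + (-10 - 5*6)) + ((7 - 14)/(-5) - 57) = √(-185 + (-10 - 30)) + (-⅕*(-7) - 57) = √(-185 - 40) + (7/5 - 57) = √(-225) - 278/5 = 15*I - 278/5 = -278/5 + 15*I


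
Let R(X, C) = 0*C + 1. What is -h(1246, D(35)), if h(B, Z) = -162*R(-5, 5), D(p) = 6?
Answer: 162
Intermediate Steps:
R(X, C) = 1 (R(X, C) = 0 + 1 = 1)
h(B, Z) = -162 (h(B, Z) = -162*1 = -162)
-h(1246, D(35)) = -1*(-162) = 162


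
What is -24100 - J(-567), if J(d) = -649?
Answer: -23451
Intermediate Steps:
-24100 - J(-567) = -24100 - 1*(-649) = -24100 + 649 = -23451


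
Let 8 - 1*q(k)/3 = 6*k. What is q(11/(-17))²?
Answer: 367236/289 ≈ 1270.7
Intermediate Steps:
q(k) = 24 - 18*k
q(11/(-17))² = (24 - 198/(-17))² = (24 - 198*(-1)/17)² = (24 - 18*(-11/17))² = (24 + 198/17)² = (606/17)² = 367236/289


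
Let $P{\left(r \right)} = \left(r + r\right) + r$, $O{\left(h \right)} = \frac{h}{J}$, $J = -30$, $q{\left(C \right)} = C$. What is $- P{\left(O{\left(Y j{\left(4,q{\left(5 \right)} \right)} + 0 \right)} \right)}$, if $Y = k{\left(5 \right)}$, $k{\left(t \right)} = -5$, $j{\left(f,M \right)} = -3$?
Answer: $\frac{3}{2} \approx 1.5$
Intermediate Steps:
$Y = -5$
$O{\left(h \right)} = - \frac{h}{30}$ ($O{\left(h \right)} = \frac{h}{-30} = h \left(- \frac{1}{30}\right) = - \frac{h}{30}$)
$P{\left(r \right)} = 3 r$ ($P{\left(r \right)} = 2 r + r = 3 r$)
$- P{\left(O{\left(Y j{\left(4,q{\left(5 \right)} \right)} + 0 \right)} \right)} = - 3 \left(- \frac{\left(-5\right) \left(-3\right) + 0}{30}\right) = - 3 \left(- \frac{15 + 0}{30}\right) = - 3 \left(\left(- \frac{1}{30}\right) 15\right) = - \frac{3 \left(-1\right)}{2} = \left(-1\right) \left(- \frac{3}{2}\right) = \frac{3}{2}$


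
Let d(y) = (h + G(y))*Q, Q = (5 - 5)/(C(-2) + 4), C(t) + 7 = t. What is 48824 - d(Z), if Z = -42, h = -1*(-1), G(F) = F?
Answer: 48824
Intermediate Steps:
C(t) = -7 + t
h = 1
Q = 0 (Q = (5 - 5)/((-7 - 2) + 4) = 0/(-9 + 4) = 0/(-5) = 0*(-⅕) = 0)
d(y) = 0 (d(y) = (1 + y)*0 = 0)
48824 - d(Z) = 48824 - 1*0 = 48824 + 0 = 48824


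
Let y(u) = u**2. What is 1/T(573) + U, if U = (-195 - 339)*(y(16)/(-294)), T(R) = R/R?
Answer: 22833/49 ≈ 465.98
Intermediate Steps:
T(R) = 1
U = 22784/49 (U = (-195 - 339)*(16**2/(-294)) = -136704*(-1)/294 = -534*(-128/147) = 22784/49 ≈ 464.98)
1/T(573) + U = 1/1 + 22784/49 = 1 + 22784/49 = 22833/49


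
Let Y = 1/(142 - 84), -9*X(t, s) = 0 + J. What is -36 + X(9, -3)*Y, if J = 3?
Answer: -6265/174 ≈ -36.006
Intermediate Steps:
X(t, s) = -⅓ (X(t, s) = -(0 + 3)/9 = -⅑*3 = -⅓)
Y = 1/58 ≈ 0.017241
-36 + X(9, -3)*Y = -36 - ⅓*1/58 = -36 - 1/174 = -6265/174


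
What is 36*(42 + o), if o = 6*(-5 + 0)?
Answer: 432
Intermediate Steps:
o = -30 (o = 6*(-5) = -30)
36*(42 + o) = 36*(42 - 30) = 36*12 = 432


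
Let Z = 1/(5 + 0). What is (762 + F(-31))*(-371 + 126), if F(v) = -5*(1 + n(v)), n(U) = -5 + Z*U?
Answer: -199185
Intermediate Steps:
Z = 1/5 ≈ 0.20000
n(U) = -5 + U/5
F(v) = 20 - v (F(v) = -5*(1 + (-5 + v/5)) = -5*(-4 + v/5) = 20 - v)
(762 + F(-31))*(-371 + 126) = (762 + (20 - 1*(-31)))*(-371 + 126) = (762 + (20 + 31))*(-245) = (762 + 51)*(-245) = 813*(-245) = -199185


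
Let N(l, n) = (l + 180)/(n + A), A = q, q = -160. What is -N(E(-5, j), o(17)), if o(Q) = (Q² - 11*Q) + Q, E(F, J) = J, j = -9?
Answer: 171/41 ≈ 4.1707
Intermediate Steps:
A = -160
o(Q) = Q² - 10*Q
N(l, n) = (180 + l)/(-160 + n) (N(l, n) = (l + 180)/(n - 160) = (180 + l)/(-160 + n))
-N(E(-5, j), o(17)) = -(180 - 9)/(-160 + 17*(-10 + 17)) = -171/(-160 + 17*7) = -171/(-160 + 119) = -171/(-41) = -(-1)*171/41 = -1*(-171/41) = 171/41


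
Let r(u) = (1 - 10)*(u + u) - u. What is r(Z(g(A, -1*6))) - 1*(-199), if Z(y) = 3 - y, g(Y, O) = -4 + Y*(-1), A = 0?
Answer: 66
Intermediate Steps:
g(Y, O) = -4 - Y
r(u) = -19*u (r(u) = -18*u - u = -19*u)
r(Z(g(A, -1*6))) - 1*(-199) = -19*(3 - (-4 - 1*0)) - 1*(-199) = -19*(3 - (-4 + 0)) + 199 = -19*(3 - 1*(-4)) + 199 = -19*(3 + 4) + 199 = -19*7 + 199 = -133 + 199 = 66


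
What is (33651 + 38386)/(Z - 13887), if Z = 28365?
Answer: 72037/14478 ≈ 4.9756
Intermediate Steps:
(33651 + 38386)/(Z - 13887) = (33651 + 38386)/(28365 - 13887) = 72037/14478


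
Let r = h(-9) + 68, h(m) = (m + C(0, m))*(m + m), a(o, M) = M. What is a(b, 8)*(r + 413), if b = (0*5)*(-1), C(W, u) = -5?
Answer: 5864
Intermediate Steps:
b = 0 (b = 0*(-1) = 0)
h(m) = 2*m*(-5 + m) (h(m) = (m - 5)*(m + m) = (-5 + m)*(2*m) = 2*m*(-5 + m))
r = 320 (r = 2*(-9)*(-5 - 9) + 68 = 2*(-9)*(-14) + 68 = 252 + 68 = 320)
a(b, 8)*(r + 413) = 8*(320 + 413) = 8*733 = 5864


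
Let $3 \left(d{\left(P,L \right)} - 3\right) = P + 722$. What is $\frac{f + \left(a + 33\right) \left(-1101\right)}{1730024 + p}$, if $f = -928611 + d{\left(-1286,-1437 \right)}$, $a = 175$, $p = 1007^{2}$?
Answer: $- \frac{1157804}{2744073} \approx -0.42193$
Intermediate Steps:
$p = 1014049$
$d{\left(P,L \right)} = \frac{731}{3} + \frac{P}{3}$ ($d{\left(P,L \right)} = 3 + \frac{P + 722}{3} = 3 + \frac{722 + P}{3} = 3 + \left(\frac{722}{3} + \frac{P}{3}\right) = \frac{731}{3} + \frac{P}{3}$)
$f = -928796$ ($f = -928611 + \left(\frac{731}{3} + \frac{1}{3} \left(-1286\right)\right) = -928611 + \left(\frac{731}{3} - \frac{1286}{3}\right) = -928611 - 185 = -928796$)
$\frac{f + \left(a + 33\right) \left(-1101\right)}{1730024 + p} = \frac{-928796 + \left(175 + 33\right) \left(-1101\right)}{1730024 + 1014049} = \frac{-928796 + 208 \left(-1101\right)}{2744073} = \left(-928796 - 229008\right) \frac{1}{2744073} = \left(-1157804\right) \frac{1}{2744073} = - \frac{1157804}{2744073}$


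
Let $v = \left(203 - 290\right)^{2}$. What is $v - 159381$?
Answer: $-151812$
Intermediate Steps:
$v = 7569$ ($v = \left(-87\right)^{2} = 7569$)
$v - 159381 = 7569 - 159381 = -151812$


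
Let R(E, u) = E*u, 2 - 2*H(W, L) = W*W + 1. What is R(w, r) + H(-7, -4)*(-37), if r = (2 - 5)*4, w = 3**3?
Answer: 564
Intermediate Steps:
w = 27
r = -12 (r = -3*4 = -12)
H(W, L) = 1/2 - W**2/2 (H(W, L) = 1 - (W*W + 1)/2 = 1 - (W**2 + 1)/2 = 1 - (1 + W**2)/2 = 1 + (-1/2 - W**2/2) = 1/2 - W**2/2)
R(w, r) + H(-7, -4)*(-37) = 27*(-12) + (1/2 - 1/2*(-7)**2)*(-37) = -324 + (1/2 - 1/2*49)*(-37) = -324 + (1/2 - 49/2)*(-37) = -324 - 24*(-37) = -324 + 888 = 564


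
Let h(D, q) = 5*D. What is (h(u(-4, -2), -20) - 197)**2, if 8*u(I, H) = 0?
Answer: 38809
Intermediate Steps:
u(I, H) = 0 (u(I, H) = (1/8)*0 = 0)
(h(u(-4, -2), -20) - 197)**2 = (5*0 - 197)**2 = (0 - 197)**2 = (-197)**2 = 38809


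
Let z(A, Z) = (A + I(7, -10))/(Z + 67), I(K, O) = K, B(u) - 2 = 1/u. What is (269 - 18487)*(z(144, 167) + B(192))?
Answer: -180786323/3744 ≈ -48287.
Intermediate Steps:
B(u) = 2 + 1/u
z(A, Z) = (7 + A)/(67 + Z) (z(A, Z) = (A + 7)/(Z + 67) = (7 + A)/(67 + Z))
(269 - 18487)*(z(144, 167) + B(192)) = (269 - 18487)*((7 + 144)/(67 + 167) + (2 + 1/192)) = -18218*(151/234 + (2 + 1/192)) = -18218*((1/234)*151 + 385/192) = -18218*(151/234 + 385/192) = -18218*19847/7488 = -180786323/3744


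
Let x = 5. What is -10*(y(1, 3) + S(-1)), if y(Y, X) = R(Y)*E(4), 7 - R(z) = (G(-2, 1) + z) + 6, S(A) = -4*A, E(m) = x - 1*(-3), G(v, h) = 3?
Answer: 200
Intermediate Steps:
E(m) = 8 (E(m) = 5 - 1*(-3) = 5 + 3 = 8)
R(z) = -2 - z (R(z) = 7 - ((3 + z) + 6) = 7 - (9 + z) = 7 + (-9 - z) = -2 - z)
y(Y, X) = -16 - 8*Y (y(Y, X) = (-2 - Y)*8 = -16 - 8*Y)
-10*(y(1, 3) + S(-1)) = -10*((-16 - 8*1) - 4*(-1)) = -10*((-16 - 8) + 4) = -10*(-24 + 4) = -10*(-20) = 200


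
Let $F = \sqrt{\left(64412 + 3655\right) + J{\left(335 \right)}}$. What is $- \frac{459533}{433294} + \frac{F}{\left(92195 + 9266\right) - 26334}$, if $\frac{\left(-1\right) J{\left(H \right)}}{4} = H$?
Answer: $- \frac{459533}{433294} + \frac{\sqrt{66727}}{75127} \approx -1.0571$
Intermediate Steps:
$J{\left(H \right)} = - 4 H$
$F = \sqrt{66727}$ ($F = \sqrt{\left(64412 + 3655\right) - 1340} = \sqrt{68067 - 1340} = \sqrt{66727} \approx 258.32$)
$- \frac{459533}{433294} + \frac{F}{\left(92195 + 9266\right) - 26334} = - \frac{459533}{433294} + \frac{\sqrt{66727}}{\left(92195 + 9266\right) - 26334} = \left(-459533\right) \frac{1}{433294} + \frac{\sqrt{66727}}{101461 - 26334} = - \frac{459533}{433294} + \frac{\sqrt{66727}}{75127}$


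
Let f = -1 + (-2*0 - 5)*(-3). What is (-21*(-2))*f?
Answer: 588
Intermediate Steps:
f = 14 (f = -1 + (0 - 5)*(-3) = -1 - 5*(-3) = -1 + 15 = 14)
(-21*(-2))*f = -21*(-2)*14 = 42*14 = 588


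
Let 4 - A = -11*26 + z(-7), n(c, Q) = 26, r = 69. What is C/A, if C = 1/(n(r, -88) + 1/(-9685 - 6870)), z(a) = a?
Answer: 1505/11621583 ≈ 0.00012950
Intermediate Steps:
A = 297 (A = 4 - (-11*26 - 7) = 4 - (-286 - 7) = 4 - 1*(-293) = 4 + 293 = 297)
C = 16555/430429 (C = 1/(26 + 1/(-9685 - 6870)) = 1/(26 + 1/(-16555)) = 1/(26 - 1/16555) = 1/(430429/16555) = 16555/430429 ≈ 0.038462)
C/A = (16555/430429)/297 = (16555/430429)*(1/297) = 1505/11621583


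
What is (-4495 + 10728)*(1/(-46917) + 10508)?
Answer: 3072892903555/46917 ≈ 6.5496e+7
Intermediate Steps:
(-4495 + 10728)*(1/(-46917) + 10508) = 6233*(-1/46917 + 10508) = 6233*(493003835/46917) = 3072892903555/46917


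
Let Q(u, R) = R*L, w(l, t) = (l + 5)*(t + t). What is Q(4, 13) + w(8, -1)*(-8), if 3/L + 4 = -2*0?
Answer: 793/4 ≈ 198.25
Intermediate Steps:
L = -¾ (L = 3/(-4 - 2*0) = 3/(-4 + 0) = 3/(-4) = 3*(-¼) = -¾ ≈ -0.75000)
w(l, t) = 2*t*(5 + l) (w(l, t) = (5 + l)*(2*t) = 2*t*(5 + l))
Q(u, R) = -3*R/4 (Q(u, R) = R*(-¾) = -3*R/4)
Q(4, 13) + w(8, -1)*(-8) = -¾*13 + (2*(-1)*(5 + 8))*(-8) = -39/4 + (2*(-1)*13)*(-8) = -39/4 - 26*(-8) = -39/4 + 208 = 793/4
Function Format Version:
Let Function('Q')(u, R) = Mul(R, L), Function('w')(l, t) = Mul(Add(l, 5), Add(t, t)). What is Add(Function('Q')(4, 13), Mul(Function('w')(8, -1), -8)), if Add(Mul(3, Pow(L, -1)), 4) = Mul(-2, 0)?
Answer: Rational(793, 4) ≈ 198.25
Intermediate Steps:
L = Rational(-3, 4) (L = Mul(3, Pow(Add(-4, Mul(-2, 0)), -1)) = Mul(3, Pow(Add(-4, 0), -1)) = Mul(3, Pow(-4, -1)) = Mul(3, Rational(-1, 4)) = Rational(-3, 4) ≈ -0.75000)
Function('w')(l, t) = Mul(2, t, Add(5, l)) (Function('w')(l, t) = Mul(Add(5, l), Mul(2, t)) = Mul(2, t, Add(5, l)))
Function('Q')(u, R) = Mul(Rational(-3, 4), R) (Function('Q')(u, R) = Mul(R, Rational(-3, 4)) = Mul(Rational(-3, 4), R))
Add(Function('Q')(4, 13), Mul(Function('w')(8, -1), -8)) = Add(Mul(Rational(-3, 4), 13), Mul(Mul(2, -1, Add(5, 8)), -8)) = Add(Rational(-39, 4), Mul(Mul(2, -1, 13), -8)) = Add(Rational(-39, 4), Mul(-26, -8)) = Add(Rational(-39, 4), 208) = Rational(793, 4)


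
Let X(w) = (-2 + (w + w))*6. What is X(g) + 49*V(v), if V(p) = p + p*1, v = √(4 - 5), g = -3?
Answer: -48 + 98*I ≈ -48.0 + 98.0*I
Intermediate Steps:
v = I (v = √(-1) = I ≈ 1.0*I)
X(w) = -12 + 12*w (X(w) = (-2 + 2*w)*6 = -12 + 12*w)
V(p) = 2*p (V(p) = p + p = 2*p)
X(g) + 49*V(v) = (-12 + 12*(-3)) + 49*(2*I) = (-12 - 36) + 98*I = -48 + 98*I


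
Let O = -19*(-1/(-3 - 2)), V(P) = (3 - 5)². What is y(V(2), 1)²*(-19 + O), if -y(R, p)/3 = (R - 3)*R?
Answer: -16416/5 ≈ -3283.2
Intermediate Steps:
V(P) = 4 (V(P) = (-2)² = 4)
y(R, p) = -3*R*(-3 + R) (y(R, p) = -3*(R - 3)*R = -3*(-3 + R)*R = -3*R*(-3 + R))
O = -19/5 (O = -19/((-5*(-1))) = -19/5 ≈ -3.8000)
y(V(2), 1)²*(-19 + O) = (3*4*(3 - 1*4))²*(-19 - 19/5) = (3*4*(3 - 4))²*(-114/5) = (3*4*(-1))²*(-114/5) = (-12)²*(-114/5) = 144*(-114/5) = -16416/5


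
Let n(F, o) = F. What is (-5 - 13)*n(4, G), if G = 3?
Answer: -72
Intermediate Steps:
(-5 - 13)*n(4, G) = (-5 - 13)*4 = -18*4 = -72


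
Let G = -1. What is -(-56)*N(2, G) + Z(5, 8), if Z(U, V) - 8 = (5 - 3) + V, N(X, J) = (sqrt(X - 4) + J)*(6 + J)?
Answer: -262 + 280*I*sqrt(2) ≈ -262.0 + 395.98*I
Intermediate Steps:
N(X, J) = (6 + J)*(J + sqrt(-4 + X)) (N(X, J) = (sqrt(-4 + X) + J)*(6 + J) = (J + sqrt(-4 + X))*(6 + J) = (6 + J)*(J + sqrt(-4 + X)))
Z(U, V) = 10 + V (Z(U, V) = 8 + ((5 - 3) + V) = 8 + (2 + V) = 10 + V)
-(-56)*N(2, G) + Z(5, 8) = -(-56)*((-1)**2 + 6*(-1) + 6*sqrt(-4 + 2) - sqrt(-4 + 2)) + (10 + 8) = -(-56)*(1 - 6 + 6*sqrt(-2) - sqrt(-2)) + 18 = -(-56)*(1 - 6 + 6*(I*sqrt(2)) - I*sqrt(2)) + 18 = -(-56)*(1 - 6 + 6*I*sqrt(2) - I*sqrt(2)) + 18 = -(-56)*(-5 + 5*I*sqrt(2)) + 18 = -28*(10 - 10*I*sqrt(2)) + 18 = (-280 + 280*I*sqrt(2)) + 18 = -262 + 280*I*sqrt(2)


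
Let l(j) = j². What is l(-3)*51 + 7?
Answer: 466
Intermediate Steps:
l(-3)*51 + 7 = (-3)²*51 + 7 = 9*51 + 7 = 459 + 7 = 466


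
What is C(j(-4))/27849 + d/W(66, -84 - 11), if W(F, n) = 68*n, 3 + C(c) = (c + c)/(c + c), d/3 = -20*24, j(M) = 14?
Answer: 2004482/8995227 ≈ 0.22284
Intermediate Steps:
d = -1440 (d = 3*(-20*24) = 3*(-480) = -1440)
C(c) = -2 (C(c) = -3 + (c + c)/(c + c) = -3 + (2*c)/((2*c)) = -3 + (2*c)*(1/(2*c)) = -3 + 1 = -2)
C(j(-4))/27849 + d/W(66, -84 - 11) = -2/27849 - 1440*1/(68*(-84 - 11)) = -2*1/27849 - 1440/(68*(-95)) = -2/27849 - 1440/(-6460) = -2/27849 - 1440*(-1/6460) = -2/27849 + 72/323 = 2004482/8995227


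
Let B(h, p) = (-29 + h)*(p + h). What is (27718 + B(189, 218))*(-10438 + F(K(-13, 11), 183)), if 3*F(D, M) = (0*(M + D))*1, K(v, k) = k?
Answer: -969043044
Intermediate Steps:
B(h, p) = (-29 + h)*(h + p)
F(D, M) = 0 (F(D, M) = ((0*(M + D))*1)/3 = ((0*(D + M))*1)/3 = (0*1)/3 = (⅓)*0 = 0)
(27718 + B(189, 218))*(-10438 + F(K(-13, 11), 183)) = (27718 + (189² - 29*189 - 29*218 + 189*218))*(-10438 + 0) = (27718 + (35721 - 5481 - 6322 + 41202))*(-10438) = (27718 + 65120)*(-10438) = 92838*(-10438) = -969043044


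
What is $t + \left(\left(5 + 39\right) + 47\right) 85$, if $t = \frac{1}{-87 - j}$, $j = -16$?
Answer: $\frac{549184}{71} \approx 7735.0$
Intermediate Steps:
$t = - \frac{1}{71}$ ($t = \frac{1}{-87 - -16} = \frac{1}{-87 + 16} = \frac{1}{-71} = - \frac{1}{71} \approx -0.014085$)
$t + \left(\left(5 + 39\right) + 47\right) 85 = - \frac{1}{71} + \left(\left(5 + 39\right) + 47\right) 85 = - \frac{1}{71} + \left(44 + 47\right) 85 = - \frac{1}{71} + 91 \cdot 85 = - \frac{1}{71} + 7735 = \frac{549184}{71}$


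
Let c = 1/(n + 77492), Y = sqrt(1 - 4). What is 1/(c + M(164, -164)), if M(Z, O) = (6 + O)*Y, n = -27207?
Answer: 50285/189370505102701 + 399515833550*I*sqrt(3)/189370505102701 ≈ 2.6554e-10 + 0.0036541*I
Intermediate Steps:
Y = I*sqrt(3) (Y = sqrt(-3) = I*sqrt(3) ≈ 1.732*I)
M(Z, O) = I*sqrt(3)*(6 + O) (M(Z, O) = (6 + O)*(I*sqrt(3)) = I*sqrt(3)*(6 + O))
c = 1/50285 (c = 1/(-27207 + 77492) = 1/50285 ≈ 1.9887e-5)
1/(c + M(164, -164)) = 1/(1/50285 + I*sqrt(3)*(6 - 164)) = 1/(1/50285 + I*sqrt(3)*(-158)) = 1/(1/50285 - 158*I*sqrt(3))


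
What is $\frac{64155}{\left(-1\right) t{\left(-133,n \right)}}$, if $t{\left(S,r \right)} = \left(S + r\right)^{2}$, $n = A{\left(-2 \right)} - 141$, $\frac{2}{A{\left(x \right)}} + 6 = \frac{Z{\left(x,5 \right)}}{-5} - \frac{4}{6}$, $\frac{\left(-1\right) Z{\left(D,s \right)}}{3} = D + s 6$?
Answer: $- \frac{370559280}{433014481} \approx -0.85577$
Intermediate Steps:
$Z{\left(D,s \right)} = - 18 s - 3 D$ ($Z{\left(D,s \right)} = - 3 \left(D + s 6\right) = - 3 \left(D + 6 s\right) = - 18 s - 3 D$)
$A{\left(x \right)} = \frac{2}{\frac{34}{3} + \frac{3 x}{5}}$ ($A{\left(x \right)} = \frac{2}{-6 + \left(\frac{\left(-18\right) 5 - 3 x}{-5} - \frac{4}{6}\right)} = \frac{2}{-6 + \left(\left(-90 - 3 x\right) \left(- \frac{1}{5}\right) - \frac{2}{3}\right)} = \frac{2}{-6 + \left(\left(18 + \frac{3 x}{5}\right) - \frac{2}{3}\right)} = \frac{2}{-6 + \left(\frac{52}{3} + \frac{3 x}{5}\right)} = \frac{2}{\frac{34}{3} + \frac{3 x}{5}}$)
$n = - \frac{10701}{76}$ ($n = \frac{30}{170 + 9 \left(-2\right)} - 141 = \frac{30}{170 - 18} - 141 = \frac{30}{152} - 141 = 30 \cdot \frac{1}{152} - 141 = \frac{15}{76} - 141 = - \frac{10701}{76} \approx -140.8$)
$\frac{64155}{\left(-1\right) t{\left(-133,n \right)}} = \frac{64155}{\left(-1\right) \left(-133 - \frac{10701}{76}\right)^{2}} = \frac{64155}{\left(-1\right) \left(- \frac{20809}{76}\right)^{2}} = \frac{64155}{\left(-1\right) \frac{433014481}{5776}} = \frac{64155}{- \frac{433014481}{5776}} = 64155 \left(- \frac{5776}{433014481}\right) = - \frac{370559280}{433014481}$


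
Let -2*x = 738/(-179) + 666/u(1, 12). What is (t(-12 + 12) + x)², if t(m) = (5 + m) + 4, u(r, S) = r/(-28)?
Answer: 2792160792576/32041 ≈ 8.7143e+7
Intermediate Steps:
u(r, S) = -r/28 (u(r, S) = r*(-1/28) = -r/28)
t(m) = 9 + m
x = 1669365/179 (x = -(738/(-179) + 666/((-1/28*1)))/2 = -(738*(-1/179) + 666/(-1/28))/2 = -(-738/179 + 666*(-28))/2 = -(-738/179 - 18648)/2 = -½*(-3338730/179) = 1669365/179 ≈ 9326.1)
(t(-12 + 12) + x)² = ((9 + (-12 + 12)) + 1669365/179)² = ((9 + 0) + 1669365/179)² = (9 + 1669365/179)² = (1670976/179)² = 2792160792576/32041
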